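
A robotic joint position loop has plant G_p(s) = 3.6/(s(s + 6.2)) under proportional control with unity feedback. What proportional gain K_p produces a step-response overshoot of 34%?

K_p = 25.3

From %OS = 100·exp(−πζ/√(1−ζ²)) = 34%, ζ = −ln(0.34)/√(π²+ln²(0.34)) = 0.3248.
Characteristic equation s² + 6.2s + 3.6K_p = 0 gives ζ = 6.2/(2√(3.6K_p)).
Setting ζ = 0.3248: √(3.6K_p) = 6.2/(2·0.3248) = 9.545, so K_p = 91.11/3.6 = 25.3.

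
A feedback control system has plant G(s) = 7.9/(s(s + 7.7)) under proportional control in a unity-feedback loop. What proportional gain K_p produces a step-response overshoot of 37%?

From %OS = 100·exp(−πζ/√(1−ζ²)) = 37%, ζ = −ln(0.37)/√(π²+ln²(0.37)) = 0.3017.
Characteristic equation s² + 7.7s + 7.9K_p = 0 gives ζ = 7.7/(2√(7.9K_p)).
Setting ζ = 0.3017: √(7.9K_p) = 7.7/(2·0.3017) = 12.76, so K_p = 162.8/7.9 = 20.6.

K_p = 20.6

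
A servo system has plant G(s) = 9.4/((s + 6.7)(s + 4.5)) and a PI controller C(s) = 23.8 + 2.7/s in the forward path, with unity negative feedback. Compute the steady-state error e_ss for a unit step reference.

The open loop C(s)G(s) has a pole at the origin (type 1), so the static position error constant is infinite and e_ss = 1/(1+∞) = 0.

0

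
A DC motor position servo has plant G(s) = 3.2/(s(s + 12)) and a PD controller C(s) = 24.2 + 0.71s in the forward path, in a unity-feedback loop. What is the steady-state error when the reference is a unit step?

The open loop C(s)G(s) has a pole at the origin (type 1), so the static position error constant is infinite and e_ss = 1/(1+∞) = 0.

0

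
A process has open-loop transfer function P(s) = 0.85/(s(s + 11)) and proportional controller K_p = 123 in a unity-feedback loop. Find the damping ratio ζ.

With unity feedback the closed-loop characteristic equation is s² + 11s + 123·0.85 = s² + 11s + 104.5 = 0.
Matching s² + 2ζω_n s + ω_n²: ω_n = √104.5 = 10.22 rad/s and 2ζω_n = 11, so ζ = 11/(2·10.22) = 0.538.

ζ = 0.538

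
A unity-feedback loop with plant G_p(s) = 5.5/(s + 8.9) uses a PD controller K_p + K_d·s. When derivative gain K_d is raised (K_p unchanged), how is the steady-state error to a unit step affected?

K_d affects only the transient (the s-coefficient); the DC loop gain, and hence e_ss, depends only on K_p.

unchanged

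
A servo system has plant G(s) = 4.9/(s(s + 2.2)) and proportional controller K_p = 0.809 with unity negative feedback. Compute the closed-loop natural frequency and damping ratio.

ω_n = 1.99 rad/s, ζ = 0.552

The closed-loop denominator is s(s+2.2) + 0.809·4.9 = s² + 2.2s + 3.964.
So ω_n² = 3.964 ⇒ ω_n = 1.991 rad/s, and ζ = 2.2/(2ω_n) = 0.552.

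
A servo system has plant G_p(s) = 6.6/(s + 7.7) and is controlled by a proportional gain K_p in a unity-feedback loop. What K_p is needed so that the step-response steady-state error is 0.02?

K_p = 57.2

Steady-state error for a unit step on this type-0 loop is 1/(1 + K_p·G_p(0)).
G_p(0) = 0.8571. Require 1/(1 + K_p·0.8571) = 0.02, so 1 + 0.8571·K_p = 50.
K_p = (50 − 1)/0.8571 = 57.2.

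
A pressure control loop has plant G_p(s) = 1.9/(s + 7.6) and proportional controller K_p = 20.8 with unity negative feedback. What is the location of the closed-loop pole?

s = -47.12

Closed-loop transfer function: T(s) = K_p·G_p(s)/(1 + K_p·G_p(s)) = 39.52/(s + 7.6 + 39.52) = 39.52/(s + 47.12).
The closed-loop pole is at s = −47.12.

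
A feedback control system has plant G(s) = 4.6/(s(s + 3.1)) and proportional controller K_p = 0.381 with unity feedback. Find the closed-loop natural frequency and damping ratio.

ω_n = 1.32 rad/s, ζ = 1.17

With unity feedback the closed-loop characteristic equation is s² + 3.1s + 0.381·4.6 = s² + 3.1s + 1.753 = 0.
So ω_n² = 1.753 ⇒ ω_n = 1.324 rad/s, and ζ = 3.1/(2ω_n) = 1.17.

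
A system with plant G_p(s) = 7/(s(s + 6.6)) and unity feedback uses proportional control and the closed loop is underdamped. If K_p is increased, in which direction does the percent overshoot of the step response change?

ζ = 6.6/(2√(7K_p)) decreases as K_p grows; lower damping means more overshoot.

increase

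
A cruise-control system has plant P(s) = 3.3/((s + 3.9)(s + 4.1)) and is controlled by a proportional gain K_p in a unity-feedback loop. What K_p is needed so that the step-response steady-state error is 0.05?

K_p = 92.1

For a type-0 loop with proportional control, e_ss = 1/(1 + K_p·P(0)).
P(0) = 0.2064. Require 1/(1 + K_p·0.2064) = 0.05, so 1 + 0.2064·K_p = 20.
K_p = (20 − 1)/0.2064 = 92.1.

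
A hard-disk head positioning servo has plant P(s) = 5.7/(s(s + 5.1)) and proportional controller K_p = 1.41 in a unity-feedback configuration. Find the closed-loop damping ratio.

The closed-loop denominator is s(s+5.1) + 1.41·5.7 = s² + 5.1s + 8.037.
Matching s² + 2ζω_n s + ω_n²: ω_n = √8.037 = 2.835 rad/s and 2ζω_n = 5.1, so ζ = 5.1/(2·2.835) = 0.899.

ζ = 0.899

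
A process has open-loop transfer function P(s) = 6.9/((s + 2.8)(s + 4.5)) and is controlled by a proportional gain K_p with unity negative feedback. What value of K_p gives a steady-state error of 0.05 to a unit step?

K_p = 34.7

For a type-0 loop with proportional control, e_ss = 1/(1 + K_p·P(0)).
P(0) = 0.5476. Require 1/(1 + K_p·0.5476) = 0.05, so 1 + 0.5476·K_p = 20.
K_p = (20 − 1)/0.5476 = 34.7.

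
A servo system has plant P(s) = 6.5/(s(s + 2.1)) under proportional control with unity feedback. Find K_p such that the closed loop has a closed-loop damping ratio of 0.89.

Closed-loop characteristic equation: s² + 2.1s + K_p·6.5 = 0.
So ω_n = √(6.5K_p) and 2ζω_n = 2.1, giving ζ = 2.1/(2√(6.5K_p)).
Setting ζ = 0.89: √(6.5K_p) = 2.1/(2·0.89) = 1.18, so K_p = 1.392/6.5 = 0.214.

K_p = 0.214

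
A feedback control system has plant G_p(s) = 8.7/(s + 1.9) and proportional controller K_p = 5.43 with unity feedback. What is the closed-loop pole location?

s = -49.14

Closed-loop transfer function: T(s) = K_p·G_p(s)/(1 + K_p·G_p(s)) = 47.24/(s + 1.9 + 47.24) = 47.24/(s + 49.14).
The closed-loop pole is at s = −49.14.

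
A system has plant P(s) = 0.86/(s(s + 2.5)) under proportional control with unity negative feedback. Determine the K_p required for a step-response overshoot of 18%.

From %OS = 100·exp(−πζ/√(1−ζ²)) = 18%, ζ = −ln(0.18)/√(π²+ln²(0.18)) = 0.4791.
Characteristic equation s² + 2.5s + 0.86K_p = 0 gives ζ = 2.5/(2√(0.86K_p)).
Setting ζ = 0.4791: √(0.86K_p) = 2.5/(2·0.4791) = 2.609, so K_p = 6.807/0.86 = 7.91.

K_p = 7.91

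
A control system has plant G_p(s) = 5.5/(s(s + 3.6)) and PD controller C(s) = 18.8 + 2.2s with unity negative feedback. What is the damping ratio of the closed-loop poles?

ζ = 0.772

Forward path: (18.8 + 2.2s)·5.5/(s(s+3.6)). The closed-loop characteristic equation is s² + (3.6 + 5.5·2.2)s + 5.5·18.8 = 0.
That is s² + 15.7s + 103.4 = 0, so ω_n = 10.17 rad/s and ζ = 15.7/(2·10.17) = 0.772.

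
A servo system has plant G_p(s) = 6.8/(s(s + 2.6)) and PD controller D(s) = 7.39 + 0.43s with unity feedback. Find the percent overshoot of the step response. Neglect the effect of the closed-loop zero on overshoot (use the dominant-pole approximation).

26.5%

Forward path: (7.39 + 0.43s)·6.8/(s(s+2.6)). The closed-loop characteristic equation is s² + (2.6 + 6.8·0.43)s + 6.8·7.39 = 0.
That is s² + 5.524s + 50.25 = 0, so ω_n = 7.089 rad/s and ζ = 5.524/(2·7.089) = 0.3896.
%OS = 100·exp(−πζ/√(1−ζ²)) = 26.5%.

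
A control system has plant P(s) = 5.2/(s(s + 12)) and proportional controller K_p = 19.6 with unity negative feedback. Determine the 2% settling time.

The closed-loop denominator s² + 12s + 101.9 gives ω_n = √101.9 = 10.1 and ζ = 12/(2ω_n) = 0.5943.
2% settling time T_s ≈ 4/(ζω_n) = 4/6 = 0.667 s.

T_s ≈ 0.667 s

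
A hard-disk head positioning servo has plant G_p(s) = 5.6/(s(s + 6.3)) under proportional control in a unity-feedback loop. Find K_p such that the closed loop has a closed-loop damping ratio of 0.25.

K_p = 28.4

Closed-loop characteristic equation: s² + 6.3s + K_p·5.6 = 0.
So ω_n = √(5.6K_p) and 2ζω_n = 6.3, giving ζ = 6.3/(2√(5.6K_p)).
Setting ζ = 0.25: √(5.6K_p) = 6.3/(2·0.25) = 12.6, so K_p = 158.8/5.6 = 28.4.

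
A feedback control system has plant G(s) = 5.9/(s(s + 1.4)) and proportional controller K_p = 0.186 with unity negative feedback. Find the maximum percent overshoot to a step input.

Closed-loop characteristic equation: s² + 1.4s + 1.097 = 0, so ω_n = 1.048 rad/s and ζ = 1.4/(2·1.048) = 0.6682.
%OS = 100·exp(−πζ/√(1−ζ²)) = 100·exp(−π·0.6682/√0.5535) = 5.95%.

5.95%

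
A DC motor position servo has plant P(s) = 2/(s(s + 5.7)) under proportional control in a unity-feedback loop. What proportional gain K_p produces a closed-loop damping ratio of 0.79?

Closed-loop characteristic equation: s² + 5.7s + K_p·2 = 0.
So ω_n = √(2K_p) and 2ζω_n = 5.7, giving ζ = 5.7/(2√(2K_p)).
Setting ζ = 0.79: √(2K_p) = 5.7/(2·0.79) = 3.608, so K_p = 13.01/2 = 6.51.

K_p = 6.51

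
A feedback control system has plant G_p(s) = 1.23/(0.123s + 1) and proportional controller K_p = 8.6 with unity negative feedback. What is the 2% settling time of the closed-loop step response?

T_s ≈ 0.0425 s

Closed loop: T(s) = K_p·G_p/(1+K_p·G_p) = 10.58/(0.123s + 1 + 10.58), with pole at s = −(1 + 10.58)/0.123 = −94.13.
τ = 1/94.13 = 0.01062 s, so 2% settling time ≈ 4τ = 0.0425 s.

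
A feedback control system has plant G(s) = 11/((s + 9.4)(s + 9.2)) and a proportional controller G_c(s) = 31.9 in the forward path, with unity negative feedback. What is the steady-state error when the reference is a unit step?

The loop is type 0. Static position error constant K_pos = G_c(0)·G(0) = 31.9·0.1272 = 4.058.
Steady-state error to a unit step: e_ss = 1/(1+K_pos) = 1/5.058 = 0.198.

0.198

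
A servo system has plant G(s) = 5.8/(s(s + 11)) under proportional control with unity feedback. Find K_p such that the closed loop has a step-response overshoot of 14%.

From %OS = 100·exp(−πζ/√(1−ζ²)) = 14%, ζ = −ln(0.14)/√(π²+ln²(0.14)) = 0.5305.
Characteristic equation s² + 11s + 5.8K_p = 0 gives ζ = 11/(2√(5.8K_p)).
Setting ζ = 0.5305: √(5.8K_p) = 11/(2·0.5305) = 10.37, so K_p = 107.5/5.8 = 18.5.

K_p = 18.5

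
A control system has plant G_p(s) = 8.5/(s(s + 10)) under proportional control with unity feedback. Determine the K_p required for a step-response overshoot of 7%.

K_p = 7.05

From %OS = 100·exp(−πζ/√(1−ζ²)) = 7%, ζ = −ln(0.07)/√(π²+ln²(0.07)) = 0.6461.
Characteristic equation s² + 10s + 8.5K_p = 0 gives ζ = 10/(2√(8.5K_p)).
Setting ζ = 0.6461: √(8.5K_p) = 10/(2·0.6461) = 7.739, so K_p = 59.89/8.5 = 7.05.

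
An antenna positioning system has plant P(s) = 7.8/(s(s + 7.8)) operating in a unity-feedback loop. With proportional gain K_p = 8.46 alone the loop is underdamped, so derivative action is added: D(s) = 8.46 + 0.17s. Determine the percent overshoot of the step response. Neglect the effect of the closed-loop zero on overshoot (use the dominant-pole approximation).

11.8%

Forward path: (8.46 + 0.17s)·7.8/(s(s+7.8)). The closed-loop characteristic equation is s² + (7.8 + 7.8·0.17)s + 7.8·8.46 = 0.
That is s² + 9.126s + 65.99 = 0, so ω_n = 8.123 rad/s and ζ = 9.126/(2·8.123) = 0.5617.
%OS = 100·exp(−πζ/√(1−ζ²)) = 11.8%.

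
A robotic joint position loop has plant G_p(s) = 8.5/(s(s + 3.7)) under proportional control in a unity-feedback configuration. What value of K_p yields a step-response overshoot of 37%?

K_p = 4.42

From %OS = 100·exp(−πζ/√(1−ζ²)) = 37%, ζ = −ln(0.37)/√(π²+ln²(0.37)) = 0.3017.
Characteristic equation s² + 3.7s + 8.5K_p = 0 gives ζ = 3.7/(2√(8.5K_p)).
Setting ζ = 0.3017: √(8.5K_p) = 3.7/(2·0.3017) = 6.131, so K_p = 37.59/8.5 = 4.42.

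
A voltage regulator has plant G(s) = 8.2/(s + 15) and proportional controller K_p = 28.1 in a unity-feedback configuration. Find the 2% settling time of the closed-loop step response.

Closed-loop transfer function: T(s) = K_p·G(s)/(1 + K_p·G(s)) = 230.4/(s + 15 + 230.4) = 230.4/(s + 245.4).
Time constant τ = 1/245.4 = 0.004075 s, so the 2% settling time is about 4τ = 0.0163 s.

T_s ≈ 0.0163 s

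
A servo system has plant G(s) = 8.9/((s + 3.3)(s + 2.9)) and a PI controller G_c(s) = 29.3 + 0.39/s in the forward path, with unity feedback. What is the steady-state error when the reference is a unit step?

The open loop G_c(s)G(s) has a pole at the origin (type 1), so the static position error constant is infinite and e_ss = 1/(1+∞) = 0.

0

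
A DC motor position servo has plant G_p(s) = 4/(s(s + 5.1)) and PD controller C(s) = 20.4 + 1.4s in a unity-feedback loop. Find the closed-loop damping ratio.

Forward path: (20.4 + 1.4s)·4/(s(s+5.1)). The closed-loop characteristic equation is s² + (5.1 + 4·1.4)s + 4·20.4 = 0.
That is s² + 10.7s + 81.6 = 0, so ω_n = 9.033 rad/s and ζ = 10.7/(2·9.033) = 0.5923.

ζ = 0.592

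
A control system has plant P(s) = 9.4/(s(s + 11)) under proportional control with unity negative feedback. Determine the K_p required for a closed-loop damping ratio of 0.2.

K_p = 80.5

Closed-loop characteristic equation: s² + 11s + K_p·9.4 = 0.
So ω_n = √(9.4K_p) and 2ζω_n = 11, giving ζ = 11/(2√(9.4K_p)).
Setting ζ = 0.2: √(9.4K_p) = 11/(2·0.2) = 27.5, so K_p = 756.2/9.4 = 80.5.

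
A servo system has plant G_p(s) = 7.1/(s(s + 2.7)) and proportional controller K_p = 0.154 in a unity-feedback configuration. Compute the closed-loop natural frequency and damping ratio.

ω_n = 1.05 rad/s, ζ = 1.29

1 + K_p·G_p(s) = 0 gives s² + 2.7s + 1.093 = 0.
Matching s² + 2ζω_n s + ω_n²: ω_n = √1.093 = 1.046 rad/s and 2ζω_n = 2.7, so ζ = 2.7/(2·1.046) = 1.29.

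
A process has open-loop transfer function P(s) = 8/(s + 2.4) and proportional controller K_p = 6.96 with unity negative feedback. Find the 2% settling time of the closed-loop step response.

T_s ≈ 0.0689 s

Closed-loop transfer function: T(s) = K_p·P(s)/(1 + K_p·P(s)) = 55.68/(s + 2.4 + 55.68) = 55.68/(s + 58.08).
Time constant τ = 1/58.08 = 0.01722 s, so the 2% settling time is about 4τ = 0.0689 s.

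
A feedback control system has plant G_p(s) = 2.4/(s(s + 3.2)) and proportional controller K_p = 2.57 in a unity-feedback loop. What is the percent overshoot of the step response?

7.09%

The closed-loop denominator s² + 3.2s + 6.168 gives ω_n = √6.168 = 2.484 and ζ = 3.2/(2ω_n) = 0.6442.
%OS = 100·exp(−πζ/√(1−ζ²)) = 100·exp(−π·0.6442/√0.585) = 7.09%.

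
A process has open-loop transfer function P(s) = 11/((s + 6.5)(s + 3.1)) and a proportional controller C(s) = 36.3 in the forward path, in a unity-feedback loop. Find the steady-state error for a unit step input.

0.048

The loop is type 0. Static position error constant K_pos = C(0)·P(0) = 36.3·0.5459 = 19.82.
Steady-state error to a unit step: e_ss = 1/(1+K_pos) = 1/20.82 = 0.048.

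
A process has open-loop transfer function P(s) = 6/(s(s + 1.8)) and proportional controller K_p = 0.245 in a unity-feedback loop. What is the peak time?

Closed-loop characteristic equation: s² + 1.8s + 1.47 = 0, so ω_n = 1.212 rad/s and ζ = 1.8/(2·1.212) = 0.7423.
Damped frequency ω_d = ω_n√(1−ζ²) = 0.8124 rad/s, so peak time T_p = π/ω_d = 3.87 s.

T_p = 3.87 s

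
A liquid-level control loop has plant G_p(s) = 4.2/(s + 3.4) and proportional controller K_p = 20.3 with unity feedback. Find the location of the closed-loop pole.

s = -88.66

Closed-loop transfer function: T(s) = K_p·G_p(s)/(1 + K_p·G_p(s)) = 85.26/(s + 3.4 + 85.26) = 85.26/(s + 88.66).
The closed-loop pole is at s = −88.66.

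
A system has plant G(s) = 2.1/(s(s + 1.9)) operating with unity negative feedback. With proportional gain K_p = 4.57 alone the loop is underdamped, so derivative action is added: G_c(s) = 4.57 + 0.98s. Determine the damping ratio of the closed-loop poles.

ζ = 0.639

Forward path: (4.57 + 0.98s)·2.1/(s(s+1.9)). The closed-loop characteristic equation is s² + (1.9 + 2.1·0.98)s + 2.1·4.57 = 0.
That is s² + 3.958s + 9.597 = 0, so ω_n = 3.098 rad/s and ζ = 3.958/(2·3.098) = 0.6388.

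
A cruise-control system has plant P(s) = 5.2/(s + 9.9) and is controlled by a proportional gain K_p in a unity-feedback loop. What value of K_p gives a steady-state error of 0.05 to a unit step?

K_p = 36.2

Steady-state error for a unit step on this type-0 loop is 1/(1 + K_p·P(0)).
P(0) = 0.5253. Require 1/(1 + K_p·0.5253) = 0.05, so 1 + 0.5253·K_p = 20.
K_p = (20 − 1)/0.5253 = 36.2.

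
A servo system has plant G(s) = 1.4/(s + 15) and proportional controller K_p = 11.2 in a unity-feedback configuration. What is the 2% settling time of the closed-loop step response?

T_s ≈ 0.13 s

Closed-loop transfer function: T(s) = K_p·G(s)/(1 + K_p·G(s)) = 15.68/(s + 15 + 15.68) = 15.68/(s + 30.68).
Time constant τ = 1/30.68 = 0.03259 s, so the 2% settling time is about 4τ = 0.13 s.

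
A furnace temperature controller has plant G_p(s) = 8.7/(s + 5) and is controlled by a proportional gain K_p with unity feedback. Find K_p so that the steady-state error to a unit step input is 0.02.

The loop is type 0, so e_ss(step) = 1/(1 + K_pos) with K_pos = K_p·G_p(0).
G_p(0) = 1.74. Require 1/(1 + K_p·1.74) = 0.02, so 1 + 1.74·K_p = 50.
K_p = (50 − 1)/1.74 = 28.2.

K_p = 28.2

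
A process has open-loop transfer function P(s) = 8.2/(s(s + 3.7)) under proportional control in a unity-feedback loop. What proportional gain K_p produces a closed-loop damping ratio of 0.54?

K_p = 1.43

Closed-loop characteristic equation: s² + 3.7s + K_p·8.2 = 0.
So ω_n = √(8.2K_p) and 2ζω_n = 3.7, giving ζ = 3.7/(2√(8.2K_p)).
Setting ζ = 0.54: √(8.2K_p) = 3.7/(2·0.54) = 3.426, so K_p = 11.74/8.2 = 1.43.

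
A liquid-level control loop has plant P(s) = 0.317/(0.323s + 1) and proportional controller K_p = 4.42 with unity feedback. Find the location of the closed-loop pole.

Closed loop: T(s) = K_p·P/(1+K_p·P) = 1.401/(0.323s + 1 + 1.401), with pole at s = −(1 + 1.401)/0.323 = −7.434.

s = -7.434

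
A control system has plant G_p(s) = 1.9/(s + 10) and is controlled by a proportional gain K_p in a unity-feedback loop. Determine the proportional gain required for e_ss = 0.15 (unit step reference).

K_p = 29.8

Steady-state error for a unit step on this type-0 loop is 1/(1 + K_p·G_p(0)).
G_p(0) = 0.19. Require 1/(1 + K_p·0.19) = 0.15, so 1 + 0.19·K_p = 6.667.
K_p = (6.667 − 1)/0.19 = 29.8.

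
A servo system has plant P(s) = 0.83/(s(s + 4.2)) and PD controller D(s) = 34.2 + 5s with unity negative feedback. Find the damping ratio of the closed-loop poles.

ζ = 0.784

Forward path: (34.2 + 5s)·0.83/(s(s+4.2)). The closed-loop characteristic equation is s² + (4.2 + 0.83·5)s + 0.83·34.2 = 0.
That is s² + 8.35s + 28.39 = 0, so ω_n = 5.328 rad/s and ζ = 8.35/(2·5.328) = 0.7836.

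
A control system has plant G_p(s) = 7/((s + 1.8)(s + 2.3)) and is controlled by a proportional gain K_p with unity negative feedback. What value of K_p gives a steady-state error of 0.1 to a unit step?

The loop is type 0, so e_ss(step) = 1/(1 + K_pos) with K_pos = K_p·G_p(0).
G_p(0) = 1.691. Require 1/(1 + K_p·1.691) = 0.1, so 1 + 1.691·K_p = 10.
K_p = (10 − 1)/1.691 = 5.32.

K_p = 5.32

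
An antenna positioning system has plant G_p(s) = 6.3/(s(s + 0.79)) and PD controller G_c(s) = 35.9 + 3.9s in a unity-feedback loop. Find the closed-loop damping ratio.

ζ = 0.843

Forward path: (35.9 + 3.9s)·6.3/(s(s+0.79)). The closed-loop characteristic equation is s² + (0.79 + 6.3·3.9)s + 6.3·35.9 = 0.
That is s² + 25.36s + 226.2 = 0, so ω_n = 15.04 rad/s and ζ = 25.36/(2·15.04) = 0.8431.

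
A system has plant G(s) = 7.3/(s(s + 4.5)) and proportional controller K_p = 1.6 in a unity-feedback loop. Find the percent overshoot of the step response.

6.41%

From 1 + K_pG(s) = 0: s² + 4.5s + 11.68 = 0 ⇒ ω_n = 3.418, ζ = 0.6584.
%OS = 100·exp(−πζ/√(1−ζ²)) = 100·exp(−π·0.6584/√0.5666) = 6.41%.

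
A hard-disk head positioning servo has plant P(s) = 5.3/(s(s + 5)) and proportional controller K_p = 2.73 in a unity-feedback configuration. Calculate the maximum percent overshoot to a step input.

Closed-loop characteristic equation: s² + 5s + 14.47 = 0, so ω_n = 3.804 rad/s and ζ = 5/(2·3.804) = 0.6572.
%OS = 100·exp(−πζ/√(1−ζ²)) = 100·exp(−π·0.6572/√0.568) = 6.46%.

6.46%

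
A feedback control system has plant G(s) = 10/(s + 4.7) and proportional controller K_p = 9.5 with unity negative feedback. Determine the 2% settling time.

Closed-loop transfer function: T(s) = K_p·G(s)/(1 + K_p·G(s)) = 95/(s + 4.7 + 95) = 95/(s + 99.7).
Time constant τ = 1/99.7 = 0.01003 s, so the 2% settling time is about 4τ = 0.0401 s.

T_s ≈ 0.0401 s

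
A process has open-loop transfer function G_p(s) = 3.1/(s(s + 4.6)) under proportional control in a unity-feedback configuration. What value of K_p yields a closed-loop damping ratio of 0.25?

K_p = 27.3

Closed-loop characteristic equation: s² + 4.6s + K_p·3.1 = 0.
So ω_n = √(3.1K_p) and 2ζω_n = 4.6, giving ζ = 4.6/(2√(3.1K_p)).
Setting ζ = 0.25: √(3.1K_p) = 4.6/(2·0.25) = 9.2, so K_p = 84.64/3.1 = 27.3.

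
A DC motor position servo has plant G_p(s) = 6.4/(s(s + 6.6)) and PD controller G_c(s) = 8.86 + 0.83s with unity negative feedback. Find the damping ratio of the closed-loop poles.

ζ = 0.791

Forward path: (8.86 + 0.83s)·6.4/(s(s+6.6)). The closed-loop characteristic equation is s² + (6.6 + 6.4·0.83)s + 6.4·8.86 = 0.
That is s² + 11.91s + 56.7 = 0, so ω_n = 7.53 rad/s and ζ = 11.91/(2·7.53) = 0.7909.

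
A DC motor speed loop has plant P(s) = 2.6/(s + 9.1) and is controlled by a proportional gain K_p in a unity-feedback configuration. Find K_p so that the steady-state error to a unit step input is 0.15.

For a type-0 loop with proportional control, e_ss = 1/(1 + K_p·P(0)).
P(0) = 0.2857. Require 1/(1 + K_p·0.2857) = 0.15, so 1 + 0.2857·K_p = 6.667.
K_p = (6.667 − 1)/0.2857 = 19.8.

K_p = 19.8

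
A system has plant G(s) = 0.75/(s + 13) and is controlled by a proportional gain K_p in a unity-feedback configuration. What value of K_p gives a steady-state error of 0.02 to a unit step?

The loop is type 0, so e_ss(step) = 1/(1 + K_pos) with K_pos = K_p·G(0).
G(0) = 0.05769. Require 1/(1 + K_p·0.05769) = 0.02, so 1 + 0.05769·K_p = 50.
K_p = (50 − 1)/0.05769 = 849.

K_p = 849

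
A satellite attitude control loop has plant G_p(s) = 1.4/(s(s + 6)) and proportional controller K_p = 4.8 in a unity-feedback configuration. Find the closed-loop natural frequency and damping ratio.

The closed-loop denominator is s(s+6) + 4.8·1.4 = s² + 6s + 6.72.
Matching s² + 2ζω_n s + ω_n²: ω_n = √6.72 = 2.592 rad/s and 2ζω_n = 6, so ζ = 6/(2·2.592) = 1.16.

ω_n = 2.59 rad/s, ζ = 1.16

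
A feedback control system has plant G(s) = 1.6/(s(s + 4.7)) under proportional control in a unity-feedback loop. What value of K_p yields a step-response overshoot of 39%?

From %OS = 100·exp(−πζ/√(1−ζ²)) = 39%, ζ = −ln(0.39)/√(π²+ln²(0.39)) = 0.2871.
Characteristic equation s² + 4.7s + 1.6K_p = 0 gives ζ = 4.7/(2√(1.6K_p)).
Setting ζ = 0.2871: √(1.6K_p) = 4.7/(2·0.2871) = 8.185, so K_p = 67/1.6 = 41.9.

K_p = 41.9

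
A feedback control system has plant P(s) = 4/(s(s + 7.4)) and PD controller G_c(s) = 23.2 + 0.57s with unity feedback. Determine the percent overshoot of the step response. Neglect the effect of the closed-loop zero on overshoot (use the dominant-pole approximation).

Forward path: (23.2 + 0.57s)·4/(s(s+7.4)). The closed-loop characteristic equation is s² + (7.4 + 4·0.57)s + 4·23.2 = 0.
That is s² + 9.68s + 92.8 = 0, so ω_n = 9.633 rad/s and ζ = 9.68/(2·9.633) = 0.5024.
%OS = 100·exp(−πζ/√(1−ζ²)) = 16.1%.

16.1%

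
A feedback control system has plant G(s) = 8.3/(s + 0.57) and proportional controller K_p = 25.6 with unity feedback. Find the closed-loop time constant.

τ = 0.00469 s

Closed-loop transfer function: T(s) = K_p·G(s)/(1 + K_p·G(s)) = 212.5/(s + 0.57 + 212.5) = 212.5/(s + 213.1).
Time constant τ = 1/213.1 = 0.00469 s.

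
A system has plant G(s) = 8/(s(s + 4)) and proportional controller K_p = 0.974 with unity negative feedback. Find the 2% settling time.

The closed-loop denominator s² + 4s + 7.792 gives ω_n = √7.792 = 2.791 and ζ = 4/(2ω_n) = 0.7165.
2% settling time T_s ≈ 4/(ζω_n) = 4/2 = 2 s.

T_s ≈ 2 s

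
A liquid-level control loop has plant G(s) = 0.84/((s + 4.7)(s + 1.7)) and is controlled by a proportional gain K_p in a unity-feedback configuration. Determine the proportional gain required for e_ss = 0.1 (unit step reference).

Steady-state error for a unit step on this type-0 loop is 1/(1 + K_p·G(0)).
G(0) = 0.1051. Require 1/(1 + K_p·0.1051) = 0.1, so 1 + 0.1051·K_p = 10.
K_p = (10 − 1)/0.1051 = 85.6.

K_p = 85.6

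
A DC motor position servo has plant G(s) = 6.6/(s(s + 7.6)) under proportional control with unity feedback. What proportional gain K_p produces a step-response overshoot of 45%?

From %OS = 100·exp(−πζ/√(1−ζ²)) = 45%, ζ = −ln(0.45)/√(π²+ln²(0.45)) = 0.2463.
Characteristic equation s² + 7.6s + 6.6K_p = 0 gives ζ = 7.6/(2√(6.6K_p)).
Setting ζ = 0.2463: √(6.6K_p) = 7.6/(2·0.2463) = 15.43, so K_p = 238/6.6 = 36.1.

K_p = 36.1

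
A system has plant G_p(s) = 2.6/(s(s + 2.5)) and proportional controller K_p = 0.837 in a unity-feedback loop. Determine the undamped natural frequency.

1 + K_p·G_p(s) = 0 gives s² + 2.5s + 2.176 = 0.
So ω_n² = 2.176 ⇒ ω_n = 1.475 rad/s, and ζ = 2.5/(2ω_n) = 0.847.

ω_n = 1.48 rad/s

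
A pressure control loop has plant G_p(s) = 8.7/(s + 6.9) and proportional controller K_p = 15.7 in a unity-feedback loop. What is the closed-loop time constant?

Closed-loop transfer function: T(s) = K_p·G_p(s)/(1 + K_p·G_p(s)) = 136.6/(s + 6.9 + 136.6) = 136.6/(s + 143.5).
Time constant τ = 1/143.5 = 0.00697 s.

τ = 0.00697 s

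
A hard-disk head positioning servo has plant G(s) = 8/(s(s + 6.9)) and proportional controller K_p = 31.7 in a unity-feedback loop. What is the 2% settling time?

T_s ≈ 1.16 s

The closed-loop denominator s² + 6.9s + 253.6 gives ω_n = √253.6 = 15.92 and ζ = 6.9/(2ω_n) = 0.2166.
2% settling time T_s ≈ 4/(ζω_n) = 4/3.45 = 1.16 s.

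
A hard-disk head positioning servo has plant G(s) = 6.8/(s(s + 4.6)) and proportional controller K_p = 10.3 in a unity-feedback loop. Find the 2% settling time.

The closed-loop denominator s² + 4.6s + 70.04 gives ω_n = √70.04 = 8.369 and ζ = 4.6/(2ω_n) = 0.2748.
2% settling time T_s ≈ 4/(ζω_n) = 4/2.3 = 1.74 s.

T_s ≈ 1.74 s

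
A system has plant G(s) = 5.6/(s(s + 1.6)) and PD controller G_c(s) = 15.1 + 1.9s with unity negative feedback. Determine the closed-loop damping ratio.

Forward path: (15.1 + 1.9s)·5.6/(s(s+1.6)). The closed-loop characteristic equation is s² + (1.6 + 5.6·1.9)s + 5.6·15.1 = 0.
That is s² + 12.24s + 84.56 = 0, so ω_n = 9.196 rad/s and ζ = 12.24/(2·9.196) = 0.6655.

ζ = 0.666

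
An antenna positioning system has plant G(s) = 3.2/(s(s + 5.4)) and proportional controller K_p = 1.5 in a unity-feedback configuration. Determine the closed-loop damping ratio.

ζ = 1.23

1 + K_p·G(s) = 0 gives s² + 5.4s + 4.8 = 0.
Matching s² + 2ζω_n s + ω_n²: ω_n = √4.8 = 2.191 rad/s and 2ζω_n = 5.4, so ζ = 5.4/(2·2.191) = 1.23.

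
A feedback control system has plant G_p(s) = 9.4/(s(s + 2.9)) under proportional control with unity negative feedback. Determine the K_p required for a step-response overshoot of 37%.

K_p = 2.46

From %OS = 100·exp(−πζ/√(1−ζ²)) = 37%, ζ = −ln(0.37)/√(π²+ln²(0.37)) = 0.3017.
Characteristic equation s² + 2.9s + 9.4K_p = 0 gives ζ = 2.9/(2√(9.4K_p)).
Setting ζ = 0.3017: √(9.4K_p) = 2.9/(2·0.3017) = 4.806, so K_p = 23.09/9.4 = 2.46.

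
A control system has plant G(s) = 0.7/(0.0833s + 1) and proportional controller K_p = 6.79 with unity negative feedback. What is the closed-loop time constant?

Closed loop: T(s) = K_p·G/(1+K_p·G) = 4.753/(0.0833s + 1 + 4.753), with pole at s = −(1 + 4.753)/0.0833 = −69.06.
Closed-loop time constant τ = 1/69.06 = 0.0145 s.

τ = 0.0145 s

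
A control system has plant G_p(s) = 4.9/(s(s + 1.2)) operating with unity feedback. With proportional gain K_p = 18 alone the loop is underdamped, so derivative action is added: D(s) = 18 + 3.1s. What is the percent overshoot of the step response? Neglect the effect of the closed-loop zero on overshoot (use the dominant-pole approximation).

Forward path: (18 + 3.1s)·4.9/(s(s+1.2)). The closed-loop characteristic equation is s² + (1.2 + 4.9·3.1)s + 4.9·18 = 0.
That is s² + 16.39s + 88.2 = 0, so ω_n = 9.391 rad/s and ζ = 16.39/(2·9.391) = 0.8726.
%OS = 100·exp(−πζ/√(1−ζ²)) = 0.365%.

0.365%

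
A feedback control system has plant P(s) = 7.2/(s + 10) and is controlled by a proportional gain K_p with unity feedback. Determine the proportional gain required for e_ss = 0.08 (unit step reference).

For a type-0 loop with proportional control, e_ss = 1/(1 + K_p·P(0)).
P(0) = 0.72. Require 1/(1 + K_p·0.72) = 0.08, so 1 + 0.72·K_p = 12.5.
K_p = (12.5 − 1)/0.72 = 16.

K_p = 16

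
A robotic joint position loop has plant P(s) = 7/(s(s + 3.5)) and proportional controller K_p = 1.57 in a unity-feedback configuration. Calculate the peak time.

T_p = 1.12 s

From 1 + K_pP(s) = 0: s² + 3.5s + 10.99 = 0 ⇒ ω_n = 3.315, ζ = 0.5279.
Damped frequency ω_d = ω_n√(1−ζ²) = 2.816 rad/s, so peak time T_p = π/ω_d = 1.12 s.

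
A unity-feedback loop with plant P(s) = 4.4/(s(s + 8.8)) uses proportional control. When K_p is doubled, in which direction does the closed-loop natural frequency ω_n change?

increase

ω_n = √(4.4·K_p), which grows with K_p.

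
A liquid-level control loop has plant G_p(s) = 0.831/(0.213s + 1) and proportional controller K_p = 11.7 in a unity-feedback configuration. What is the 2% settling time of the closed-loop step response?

T_s ≈ 0.0795 s

Closed loop: T(s) = K_p·G_p/(1+K_p·G_p) = 9.723/(0.213s + 1 + 9.723), with pole at s = −(1 + 9.723)/0.213 = −50.34.
τ = 1/50.34 = 0.01986 s, so 2% settling time ≈ 4τ = 0.0795 s.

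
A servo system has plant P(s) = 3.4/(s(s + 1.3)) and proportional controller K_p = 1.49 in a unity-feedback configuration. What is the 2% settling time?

Closed-loop characteristic equation: s² + 1.3s + 5.066 = 0, so ω_n = 2.251 rad/s and ζ = 1.3/(2·2.251) = 0.2888.
2% settling time T_s ≈ 4/(ζω_n) = 4/0.65 = 6.15 s.

T_s ≈ 6.15 s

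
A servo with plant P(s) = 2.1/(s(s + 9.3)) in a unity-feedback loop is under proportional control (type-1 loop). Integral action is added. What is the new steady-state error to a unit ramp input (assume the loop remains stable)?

The integrator raises the loop to type 2, so K_v → ∞ and e_ss to a ramp is zero.

0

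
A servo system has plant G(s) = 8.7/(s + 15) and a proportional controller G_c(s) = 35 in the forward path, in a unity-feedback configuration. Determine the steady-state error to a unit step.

0.0469

The loop is type 0. Static position error constant K_pos = G_c(0)·G(0) = 35·0.58 = 20.3.
Steady-state error to a unit step: e_ss = 1/(1+K_pos) = 1/21.3 = 0.0469.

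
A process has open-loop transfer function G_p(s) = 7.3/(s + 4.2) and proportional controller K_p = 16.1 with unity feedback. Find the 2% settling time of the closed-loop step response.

Closed-loop transfer function: T(s) = K_p·G_p(s)/(1 + K_p·G_p(s)) = 117.5/(s + 4.2 + 117.5) = 117.5/(s + 121.7).
Time constant τ = 1/121.7 = 0.008215 s, so the 2% settling time is about 4τ = 0.0329 s.

T_s ≈ 0.0329 s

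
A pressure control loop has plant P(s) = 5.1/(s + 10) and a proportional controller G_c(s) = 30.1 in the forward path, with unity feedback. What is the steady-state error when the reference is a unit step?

0.0612

The loop is type 0. Static position error constant K_pos = G_c(0)·P(0) = 30.1·0.51 = 15.35.
Steady-state error to a unit step: e_ss = 1/(1+K_pos) = 1/16.35 = 0.0612.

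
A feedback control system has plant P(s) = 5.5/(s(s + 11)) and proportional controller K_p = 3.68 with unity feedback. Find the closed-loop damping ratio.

The closed-loop denominator is s(s+11) + 3.68·5.5 = s² + 11s + 20.24.
So ω_n² = 20.24 ⇒ ω_n = 4.499 rad/s, and ζ = 11/(2ω_n) = 1.22.

ζ = 1.22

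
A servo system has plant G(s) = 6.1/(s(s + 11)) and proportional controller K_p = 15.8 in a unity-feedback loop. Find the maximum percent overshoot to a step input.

11.9%

Closed-loop characteristic equation: s² + 11s + 96.38 = 0, so ω_n = 9.817 rad/s and ζ = 11/(2·9.817) = 0.5602.
%OS = 100·exp(−πζ/√(1−ζ²)) = 100·exp(−π·0.5602/√0.6861) = 11.9%.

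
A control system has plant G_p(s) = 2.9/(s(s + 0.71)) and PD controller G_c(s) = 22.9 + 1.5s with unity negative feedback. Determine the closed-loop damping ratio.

Forward path: (22.9 + 1.5s)·2.9/(s(s+0.71)). The closed-loop characteristic equation is s² + (0.71 + 2.9·1.5)s + 2.9·22.9 = 0.
That is s² + 5.06s + 66.41 = 0, so ω_n = 8.149 rad/s and ζ = 5.06/(2·8.149) = 0.3105.

ζ = 0.31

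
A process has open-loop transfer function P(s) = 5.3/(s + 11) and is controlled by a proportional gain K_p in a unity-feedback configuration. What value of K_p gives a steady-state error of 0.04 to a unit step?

Steady-state error for a unit step on this type-0 loop is 1/(1 + K_p·P(0)).
P(0) = 0.4818. Require 1/(1 + K_p·0.4818) = 0.04, so 1 + 0.4818·K_p = 25.
K_p = (25 − 1)/0.4818 = 49.8.

K_p = 49.8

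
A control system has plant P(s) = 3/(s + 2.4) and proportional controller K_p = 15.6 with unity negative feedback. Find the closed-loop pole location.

Closed-loop transfer function: T(s) = K_p·P(s)/(1 + K_p·P(s)) = 46.8/(s + 2.4 + 46.8) = 46.8/(s + 49.2).
The closed-loop pole is at s = −49.2.

s = -49.2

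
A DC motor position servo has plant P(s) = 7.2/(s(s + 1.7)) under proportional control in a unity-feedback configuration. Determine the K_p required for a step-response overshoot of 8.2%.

K_p = 0.259

From %OS = 100·exp(−πζ/√(1−ζ²)) = 8.2%, ζ = −ln(0.082)/√(π²+ln²(0.082)) = 0.6228.
Characteristic equation s² + 1.7s + 7.2K_p = 0 gives ζ = 1.7/(2√(7.2K_p)).
Setting ζ = 0.6228: √(7.2K_p) = 1.7/(2·0.6228) = 1.365, so K_p = 1.862/7.2 = 0.259.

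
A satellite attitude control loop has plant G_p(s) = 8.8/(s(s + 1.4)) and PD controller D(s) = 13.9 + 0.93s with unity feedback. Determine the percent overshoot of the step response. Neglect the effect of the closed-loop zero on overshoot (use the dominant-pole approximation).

Forward path: (13.9 + 0.93s)·8.8/(s(s+1.4)). The closed-loop characteristic equation is s² + (1.4 + 8.8·0.93)s + 8.8·13.9 = 0.
That is s² + 9.584s + 122.3 = 0, so ω_n = 11.06 rad/s and ζ = 9.584/(2·11.06) = 0.4333.
%OS = 100·exp(−πζ/√(1−ζ²)) = 22.1%.

22.1%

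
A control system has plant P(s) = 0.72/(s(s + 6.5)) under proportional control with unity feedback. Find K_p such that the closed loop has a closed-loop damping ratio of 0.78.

Closed-loop characteristic equation: s² + 6.5s + K_p·0.72 = 0.
So ω_n = √(0.72K_p) and 2ζω_n = 6.5, giving ζ = 6.5/(2√(0.72K_p)).
Setting ζ = 0.78: √(0.72K_p) = 6.5/(2·0.78) = 4.167, so K_p = 17.36/0.72 = 24.1.

K_p = 24.1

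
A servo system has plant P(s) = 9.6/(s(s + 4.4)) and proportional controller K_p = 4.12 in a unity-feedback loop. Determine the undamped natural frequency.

With unity feedback the closed-loop characteristic equation is s² + 4.4s + 4.12·9.6 = s² + 4.4s + 39.55 = 0.
Matching s² + 2ζω_n s + ω_n²: ω_n = √39.55 = 6.289 rad/s and 2ζω_n = 4.4, so ζ = 4.4/(2·6.289) = 0.35.

ω_n = 6.29 rad/s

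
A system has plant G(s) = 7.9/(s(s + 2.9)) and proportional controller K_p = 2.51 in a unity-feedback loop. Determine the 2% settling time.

From 1 + K_pG(s) = 0: s² + 2.9s + 19.83 = 0 ⇒ ω_n = 4.453, ζ = 0.3256.
2% settling time T_s ≈ 4/(ζω_n) = 4/1.45 = 2.76 s.

T_s ≈ 2.76 s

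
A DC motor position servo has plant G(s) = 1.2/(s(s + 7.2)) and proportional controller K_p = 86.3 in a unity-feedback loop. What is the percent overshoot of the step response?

30.5%

The closed-loop denominator s² + 7.2s + 103.6 gives ω_n = √103.6 = 10.18 and ζ = 7.2/(2ω_n) = 0.3538.
%OS = 100·exp(−πζ/√(1−ζ²)) = 100·exp(−π·0.3538/√0.8749) = 30.5%.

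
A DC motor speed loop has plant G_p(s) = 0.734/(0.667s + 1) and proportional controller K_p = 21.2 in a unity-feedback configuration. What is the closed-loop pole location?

Closed loop: T(s) = K_p·G_p/(1+K_p·G_p) = 15.56/(0.667s + 1 + 15.56), with pole at s = −(1 + 15.56)/0.667 = −24.83.

s = -24.83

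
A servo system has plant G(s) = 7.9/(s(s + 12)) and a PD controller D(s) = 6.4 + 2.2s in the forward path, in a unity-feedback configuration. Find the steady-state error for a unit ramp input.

The loop has one pole at the origin (type 1). Velocity error constant K_v = lim_{s→0} s·D(s)G(s) = 6.4·7.9/12 = 4.213.
Steady-state error to a unit ramp: e_ss = 1/K_v = 0.237.

0.237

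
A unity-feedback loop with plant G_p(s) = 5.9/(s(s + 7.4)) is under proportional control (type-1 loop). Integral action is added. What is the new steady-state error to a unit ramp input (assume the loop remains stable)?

0

The integrator raises the loop to type 2, so K_v → ∞ and e_ss to a ramp is zero.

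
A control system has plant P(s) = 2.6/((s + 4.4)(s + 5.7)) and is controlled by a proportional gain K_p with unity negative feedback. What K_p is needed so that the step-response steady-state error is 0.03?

The loop is type 0, so e_ss(step) = 1/(1 + K_pos) with K_pos = K_p·P(0).
P(0) = 0.1037. Require 1/(1 + K_p·0.1037) = 0.03, so 1 + 0.1037·K_p = 33.33.
K_p = (33.33 − 1)/0.1037 = 312.

K_p = 312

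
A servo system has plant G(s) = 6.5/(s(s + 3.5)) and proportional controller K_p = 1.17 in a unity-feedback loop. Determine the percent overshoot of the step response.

The closed-loop denominator s² + 3.5s + 7.605 gives ω_n = √7.605 = 2.758 and ζ = 3.5/(2ω_n) = 0.6346.
%OS = 100·exp(−πζ/√(1−ζ²)) = 100·exp(−π·0.6346/√0.5973) = 7.58%.

7.58%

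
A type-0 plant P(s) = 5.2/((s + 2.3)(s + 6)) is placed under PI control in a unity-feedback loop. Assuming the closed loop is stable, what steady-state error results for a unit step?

The PI controller's integrator makes the forward path type 1, so e_ss to a step is zero.

0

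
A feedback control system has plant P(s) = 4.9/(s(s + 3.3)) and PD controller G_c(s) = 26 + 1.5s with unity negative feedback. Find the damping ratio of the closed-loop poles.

ζ = 0.472

Forward path: (26 + 1.5s)·4.9/(s(s+3.3)). The closed-loop characteristic equation is s² + (3.3 + 4.9·1.5)s + 4.9·26 = 0.
That is s² + 10.65s + 127.4 = 0, so ω_n = 11.29 rad/s and ζ = 10.65/(2·11.29) = 0.4718.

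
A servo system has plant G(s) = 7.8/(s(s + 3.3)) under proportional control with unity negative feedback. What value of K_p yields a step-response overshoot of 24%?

K_p = 2.04

From %OS = 100·exp(−πζ/√(1−ζ²)) = 24%, ζ = −ln(0.24)/√(π²+ln²(0.24)) = 0.4136.
Characteristic equation s² + 3.3s + 7.8K_p = 0 gives ζ = 3.3/(2√(7.8K_p)).
Setting ζ = 0.4136: √(7.8K_p) = 3.3/(2·0.4136) = 3.989, so K_p = 15.92/7.8 = 2.04.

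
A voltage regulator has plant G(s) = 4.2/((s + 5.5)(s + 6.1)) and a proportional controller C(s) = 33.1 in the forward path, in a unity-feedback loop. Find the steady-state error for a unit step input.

The loop is type 0. Static position error constant K_pos = C(0)·G(0) = 33.1·0.1252 = 4.144.
Steady-state error to a unit step: e_ss = 1/(1+K_pos) = 1/5.144 = 0.194.

0.194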